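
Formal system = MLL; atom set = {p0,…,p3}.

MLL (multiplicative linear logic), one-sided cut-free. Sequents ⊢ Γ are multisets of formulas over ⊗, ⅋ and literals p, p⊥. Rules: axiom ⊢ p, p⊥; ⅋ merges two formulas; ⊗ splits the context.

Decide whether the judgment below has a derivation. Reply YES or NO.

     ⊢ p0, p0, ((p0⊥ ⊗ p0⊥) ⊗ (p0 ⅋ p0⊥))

Derivation (root first):
[⊗]  ⊢ p0, p0, ((p0⊥ ⊗ p0⊥) ⊗ (p0 ⅋ p0⊥))
  [⊗]  ⊢ p0, p0, (p0⊥ ⊗ p0⊥)
    [Ax]  ⊢ p0, p0⊥
    [Ax]  ⊢ p0, p0⊥
  [⅋]  ⊢ (p0 ⅋ p0⊥)
    [Ax]  ⊢ p0, p0⊥

Result: YES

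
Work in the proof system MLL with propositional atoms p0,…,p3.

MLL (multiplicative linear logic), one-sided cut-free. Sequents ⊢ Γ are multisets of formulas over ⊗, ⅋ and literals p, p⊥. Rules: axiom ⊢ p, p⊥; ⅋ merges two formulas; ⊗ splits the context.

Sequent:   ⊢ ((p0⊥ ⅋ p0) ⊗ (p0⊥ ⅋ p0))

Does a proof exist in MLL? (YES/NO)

Proof tree:
[⊗]  ⊢ ((p0⊥ ⅋ p0) ⊗ (p0⊥ ⅋ p0))
  [⅋]  ⊢ (p0⊥ ⅋ p0)
    [Ax]  ⊢ p0, p0⊥
  [⅋]  ⊢ (p0⊥ ⅋ p0)
    [Ax]  ⊢ p0, p0⊥

Result: YES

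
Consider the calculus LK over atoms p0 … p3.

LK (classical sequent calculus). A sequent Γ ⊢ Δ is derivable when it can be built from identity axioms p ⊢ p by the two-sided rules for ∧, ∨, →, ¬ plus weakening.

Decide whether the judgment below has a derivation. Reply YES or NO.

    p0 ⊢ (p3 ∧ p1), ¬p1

Enumerate valuations to refute Γ ⊢ Δ:
  v=0000: Γ:[p0=F] Δ:[(p3 ∧ p1)=F, ¬p1=T] refutes=False
  v=0001: Γ:[p0=F] Δ:[(p3 ∧ p1)=F, ¬p1=T] refutes=False
  v=0010: Γ:[p0=F] Δ:[(p3 ∧ p1)=F, ¬p1=T] refutes=False
  v=0011: Γ:[p0=F] Δ:[(p3 ∧ p1)=F, ¬p1=T] refutes=False
  v=0100: Γ:[p0=F] Δ:[(p3 ∧ p1)=F, ¬p1=F] refutes=False
  v=0101: Γ:[p0=F] Δ:[(p3 ∧ p1)=T, ¬p1=F] refutes=False
  v=0110: Γ:[p0=F] Δ:[(p3 ∧ p1)=F, ¬p1=F] refutes=False
  v=0111: Γ:[p0=F] Δ:[(p3 ∧ p1)=T, ¬p1=F] refutes=False
  v=1000: Γ:[p0=T] Δ:[(p3 ∧ p1)=F, ¬p1=T] refutes=False
  v=1001: Γ:[p0=T] Δ:[(p3 ∧ p1)=F, ¬p1=T] refutes=False
  v=1010: Γ:[p0=T] Δ:[(p3 ∧ p1)=F, ¬p1=T] refutes=False
  v=1011: Γ:[p0=T] Δ:[(p3 ∧ p1)=F, ¬p1=T] refutes=False
  v=1100: Γ:[p0=T] Δ:[(p3 ∧ p1)=F, ¬p1=F] refutes=True  ← countermodel

Result: NO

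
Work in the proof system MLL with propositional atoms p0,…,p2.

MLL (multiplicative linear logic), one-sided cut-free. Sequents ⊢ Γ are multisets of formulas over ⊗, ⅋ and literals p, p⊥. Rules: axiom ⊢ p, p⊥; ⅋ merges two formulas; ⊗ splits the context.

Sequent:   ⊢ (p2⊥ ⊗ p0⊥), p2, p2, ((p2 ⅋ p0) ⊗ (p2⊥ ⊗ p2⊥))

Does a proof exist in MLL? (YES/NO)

Derivation trace:
[⊗]  ⊢ (p2⊥ ⊗ p0⊥), p2, p2, ((p2 ⅋ p0) ⊗ (p2⊥ ⊗ p2⊥))
  [⅋]  ⊢ (p2⊥ ⊗ p0⊥), (p2 ⅋ p0)
    [⊗]  ⊢ p2, p0, (p2⊥ ⊗ p0⊥)
      [Ax]  ⊢ p2, p2⊥
      [Ax]  ⊢ p0, p0⊥
  [⊗]  ⊢ p2, p2, (p2⊥ ⊗ p2⊥)
    [Ax]  ⊢ p2, p2⊥
    [Ax]  ⊢ p2, p2⊥

Result: YES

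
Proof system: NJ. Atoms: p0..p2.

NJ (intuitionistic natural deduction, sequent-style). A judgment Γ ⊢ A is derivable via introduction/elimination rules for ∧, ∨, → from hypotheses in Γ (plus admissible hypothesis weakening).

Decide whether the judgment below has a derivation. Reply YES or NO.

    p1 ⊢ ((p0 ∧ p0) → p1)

Proof tree:
[→I] p1 ⊢ ((p0 ∧ p0) → p1)
  [→E] p1, (p0 ∧ p0) ⊢ p1
    [Wk] (p0 ∧ p0) ⊢ (p1 → p1)
      [→I]  ⊢ (p1 → p1)
        [Ax] p1 ⊢ p1
    [Ax] p1 ⊢ p1

Result: YES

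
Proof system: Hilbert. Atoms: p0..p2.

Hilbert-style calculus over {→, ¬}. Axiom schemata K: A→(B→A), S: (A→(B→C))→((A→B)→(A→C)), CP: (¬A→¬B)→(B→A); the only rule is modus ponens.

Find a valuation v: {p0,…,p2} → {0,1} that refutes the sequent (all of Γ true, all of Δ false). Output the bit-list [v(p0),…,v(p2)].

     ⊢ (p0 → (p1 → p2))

Search for a countermodel by truth-table:
  v=000: Γ:[] Δ:[(p0 → (p1 → p2))=T] refutes=False
  v=001: Γ:[] Δ:[(p0 → (p1 → p2))=T] refutes=False
  v=010: Γ:[] Δ:[(p0 → (p1 → p2))=T] refutes=False
  v=011: Γ:[] Δ:[(p0 → (p1 → p2))=T] refutes=False
  v=100: Γ:[] Δ:[(p0 → (p1 → p2))=T] refutes=False
  v=101: Γ:[] Δ:[(p0 → (p1 → p2))=T] refutes=False
  v=110: Γ:[] Δ:[(p0 → (p1 → p2))=F] refutes=True  ← countermodel

Result: [1, 1, 0]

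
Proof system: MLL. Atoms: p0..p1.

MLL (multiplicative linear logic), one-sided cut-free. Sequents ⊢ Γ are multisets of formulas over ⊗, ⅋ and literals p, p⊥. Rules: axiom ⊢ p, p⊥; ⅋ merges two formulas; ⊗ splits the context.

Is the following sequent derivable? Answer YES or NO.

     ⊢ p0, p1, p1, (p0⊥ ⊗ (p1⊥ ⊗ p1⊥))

Derivation (root first):
[⊗]  ⊢ p0, p1, p1, (p0⊥ ⊗ (p1⊥ ⊗ p1⊥))
  [Ax]  ⊢ p0, p0⊥
  [⊗]  ⊢ p1, p1, (p1⊥ ⊗ p1⊥)
    [Ax]  ⊢ p1, p1⊥
    [Ax]  ⊢ p1, p1⊥

Result: YES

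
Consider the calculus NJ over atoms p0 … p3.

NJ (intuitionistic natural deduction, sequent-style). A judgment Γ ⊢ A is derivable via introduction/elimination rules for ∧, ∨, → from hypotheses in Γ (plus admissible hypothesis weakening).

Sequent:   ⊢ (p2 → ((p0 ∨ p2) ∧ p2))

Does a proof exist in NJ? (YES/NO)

Derivation (root first):
[→I]  ⊢ (p2 → ((p0 ∨ p2) ∧ p2))
  [∧I] p2 ⊢ ((p0 ∨ p2) ∧ p2)
    [∨I₂] p2 ⊢ (p0 ∨ p2)
      [Ax] p2 ⊢ p2
    [Ax] p2 ⊢ p2

Result: YES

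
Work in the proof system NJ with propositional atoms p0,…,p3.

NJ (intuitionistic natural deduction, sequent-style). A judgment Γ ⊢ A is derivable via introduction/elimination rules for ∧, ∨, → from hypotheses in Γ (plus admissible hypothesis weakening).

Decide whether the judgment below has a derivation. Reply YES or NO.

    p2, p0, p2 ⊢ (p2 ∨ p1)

Proof tree:
[∨I₁] p2, p0, p2 ⊢ (p2 ∨ p1)
  [Wk] p2, p0, p2 ⊢ p2
    [Wk] p2, p0 ⊢ p2
      [Ax] p2 ⊢ p2

Result: YES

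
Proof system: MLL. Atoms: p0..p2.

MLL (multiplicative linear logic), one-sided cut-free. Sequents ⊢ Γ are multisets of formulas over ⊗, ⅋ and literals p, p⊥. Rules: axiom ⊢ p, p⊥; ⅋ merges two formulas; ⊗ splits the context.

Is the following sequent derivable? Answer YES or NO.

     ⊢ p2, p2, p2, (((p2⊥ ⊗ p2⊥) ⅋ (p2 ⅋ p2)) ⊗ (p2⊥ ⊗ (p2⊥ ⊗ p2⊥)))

Derivation trace:
[⊗]  ⊢ p2, p2, p2, (((p2⊥ ⊗ p2⊥) ⅋ (p2 ⅋ p2)) ⊗ (p2⊥ ⊗ (p2⊥ ⊗ p2⊥)))
  [⅋]  ⊢ ((p2⊥ ⊗ p2⊥) ⅋ (p2 ⅋ p2))
    [⅋]  ⊢ (p2⊥ ⊗ p2⊥), (p2 ⅋ p2)
      [⊗]  ⊢ p2, p2, (p2⊥ ⊗ p2⊥)
        [Ax]  ⊢ p2, p2⊥
        [Ax]  ⊢ p2, p2⊥
  [⊗]  ⊢ p2, p2, p2, (p2⊥ ⊗ (p2⊥ ⊗ p2⊥))
    [Ax]  ⊢ p2, p2⊥
    [⊗]  ⊢ p2, p2, (p2⊥ ⊗ p2⊥)
      [Ax]  ⊢ p2, p2⊥
      [Ax]  ⊢ p2, p2⊥

Result: YES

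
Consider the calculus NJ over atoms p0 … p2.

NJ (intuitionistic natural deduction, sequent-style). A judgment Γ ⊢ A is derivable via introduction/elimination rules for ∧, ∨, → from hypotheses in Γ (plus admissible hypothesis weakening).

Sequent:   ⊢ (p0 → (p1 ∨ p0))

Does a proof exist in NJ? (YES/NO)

Derivation (root first):
[→I]  ⊢ (p0 → (p1 ∨ p0))
  [∨I₂] p0 ⊢ (p1 ∨ p0)
    [Ax] p0 ⊢ p0

Result: YES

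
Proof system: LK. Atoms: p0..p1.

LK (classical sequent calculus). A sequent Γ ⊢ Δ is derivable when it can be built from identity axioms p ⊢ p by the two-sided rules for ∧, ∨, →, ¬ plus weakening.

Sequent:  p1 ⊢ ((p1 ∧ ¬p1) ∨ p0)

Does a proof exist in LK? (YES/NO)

Truth-table refutation:
  v=00: Γ:[p1=F] Δ:[((p1 ∧ ¬p1) ∨ p0)=F] refutes=False
  v=01: Γ:[p1=T] Δ:[((p1 ∧ ¬p1) ∨ p0)=F] refutes=True  ← countermodel

Result: NO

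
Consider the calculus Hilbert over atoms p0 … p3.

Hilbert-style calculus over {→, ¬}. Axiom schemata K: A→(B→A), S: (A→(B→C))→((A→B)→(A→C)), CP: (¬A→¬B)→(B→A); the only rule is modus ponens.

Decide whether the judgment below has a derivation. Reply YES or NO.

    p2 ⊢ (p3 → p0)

Search for a countermodel by truth-table:
  v=0000: Γ:[p2=F] Δ:[(p3 → p0)=T] refutes=False
  v=0001: Γ:[p2=F] Δ:[(p3 → p0)=F] refutes=False
  v=0010: Γ:[p2=T] Δ:[(p3 → p0)=T] refutes=False
  v=0011: Γ:[p2=T] Δ:[(p3 → p0)=F] refutes=True  ← countermodel

Result: NO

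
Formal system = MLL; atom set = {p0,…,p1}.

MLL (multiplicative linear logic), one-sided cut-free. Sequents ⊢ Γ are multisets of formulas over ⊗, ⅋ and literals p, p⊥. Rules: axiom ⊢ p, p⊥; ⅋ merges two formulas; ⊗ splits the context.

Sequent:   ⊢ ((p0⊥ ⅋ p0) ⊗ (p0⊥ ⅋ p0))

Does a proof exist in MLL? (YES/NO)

Derivation trace:
[⊗]  ⊢ ((p0⊥ ⅋ p0) ⊗ (p0⊥ ⅋ p0))
  [⅋]  ⊢ (p0⊥ ⅋ p0)
    [Ax]  ⊢ p0, p0⊥
  [⅋]  ⊢ (p0⊥ ⅋ p0)
    [Ax]  ⊢ p0, p0⊥

Result: YES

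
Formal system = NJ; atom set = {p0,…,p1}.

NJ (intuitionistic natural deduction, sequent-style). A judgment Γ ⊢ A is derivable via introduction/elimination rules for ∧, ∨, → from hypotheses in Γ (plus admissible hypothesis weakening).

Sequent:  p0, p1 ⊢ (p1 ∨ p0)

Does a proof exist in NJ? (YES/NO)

Derivation trace:
[Wk] p0, p1 ⊢ (p1 ∨ p0)
  [∨I₂] p0 ⊢ (p1 ∨ p0)
    [Ax] p0 ⊢ p0

Result: YES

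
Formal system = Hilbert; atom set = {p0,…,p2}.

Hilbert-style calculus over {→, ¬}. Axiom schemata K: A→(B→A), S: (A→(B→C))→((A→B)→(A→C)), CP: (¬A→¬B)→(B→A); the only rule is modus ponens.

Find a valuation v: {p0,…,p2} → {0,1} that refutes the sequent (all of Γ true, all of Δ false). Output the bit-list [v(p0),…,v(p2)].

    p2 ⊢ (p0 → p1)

Truth-table refutation:
  v=000: Γ:[p2=F] Δ:[(p0 → p1)=T] refutes=False
  v=001: Γ:[p2=T] Δ:[(p0 → p1)=T] refutes=False
  v=010: Γ:[p2=F] Δ:[(p0 → p1)=T] refutes=False
  v=011: Γ:[p2=T] Δ:[(p0 → p1)=T] refutes=False
  v=100: Γ:[p2=F] Δ:[(p0 → p1)=F] refutes=False
  v=101: Γ:[p2=T] Δ:[(p0 → p1)=F] refutes=True  ← countermodel

Result: [1, 0, 1]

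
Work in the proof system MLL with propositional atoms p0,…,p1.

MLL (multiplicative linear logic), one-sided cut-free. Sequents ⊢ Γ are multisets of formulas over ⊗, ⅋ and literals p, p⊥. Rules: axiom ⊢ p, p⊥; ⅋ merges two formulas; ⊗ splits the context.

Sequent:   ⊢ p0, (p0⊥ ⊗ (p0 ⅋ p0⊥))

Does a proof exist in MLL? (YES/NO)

Proof tree:
[⊗]  ⊢ p0, (p0⊥ ⊗ (p0 ⅋ p0⊥))
  [Ax]  ⊢ p0, p0⊥
  [⅋]  ⊢ (p0 ⅋ p0⊥)
    [Ax]  ⊢ p0, p0⊥

Result: YES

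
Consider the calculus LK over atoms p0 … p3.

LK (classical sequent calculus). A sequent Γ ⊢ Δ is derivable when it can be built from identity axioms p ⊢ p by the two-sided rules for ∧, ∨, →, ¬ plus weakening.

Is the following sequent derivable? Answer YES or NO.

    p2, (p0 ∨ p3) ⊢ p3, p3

Enumerate valuations to refute Γ ⊢ Δ:
  v=0000: Γ:[p2=F, (p0 ∨ p3)=F] Δ:[p3=F, p3=F] refutes=False
  v=0001: Γ:[p2=F, (p0 ∨ p3)=T] Δ:[p3=T, p3=T] refutes=False
  v=0010: Γ:[p2=T, (p0 ∨ p3)=F] Δ:[p3=F, p3=F] refutes=False
  v=0011: Γ:[p2=T, (p0 ∨ p3)=T] Δ:[p3=T, p3=T] refutes=False
  v=0100: Γ:[p2=F, (p0 ∨ p3)=F] Δ:[p3=F, p3=F] refutes=False
  v=0101: Γ:[p2=F, (p0 ∨ p3)=T] Δ:[p3=T, p3=T] refutes=False
  v=0110: Γ:[p2=T, (p0 ∨ p3)=F] Δ:[p3=F, p3=F] refutes=False
  v=0111: Γ:[p2=T, (p0 ∨ p3)=T] Δ:[p3=T, p3=T] refutes=False
  v=1000: Γ:[p2=F, (p0 ∨ p3)=T] Δ:[p3=F, p3=F] refutes=False
  v=1001: Γ:[p2=F, (p0 ∨ p3)=T] Δ:[p3=T, p3=T] refutes=False
  v=1010: Γ:[p2=T, (p0 ∨ p3)=T] Δ:[p3=F, p3=F] refutes=True  ← countermodel

Result: NO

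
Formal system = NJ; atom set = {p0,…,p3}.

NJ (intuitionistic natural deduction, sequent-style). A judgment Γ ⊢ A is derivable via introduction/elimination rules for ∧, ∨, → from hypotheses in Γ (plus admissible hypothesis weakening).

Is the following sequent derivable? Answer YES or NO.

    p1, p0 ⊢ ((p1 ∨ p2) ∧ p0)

Derivation trace:
[∧I] p1, p0 ⊢ ((p1 ∨ p2) ∧ p0)
  [∨I₁] p1 ⊢ (p1 ∨ p2)
    [Ax] p1 ⊢ p1
  [Ax] p0 ⊢ p0

Result: YES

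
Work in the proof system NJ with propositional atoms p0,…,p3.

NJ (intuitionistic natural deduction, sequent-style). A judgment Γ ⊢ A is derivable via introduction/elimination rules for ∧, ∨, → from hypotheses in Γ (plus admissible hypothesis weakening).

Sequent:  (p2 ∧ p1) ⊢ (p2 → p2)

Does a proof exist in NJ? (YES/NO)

Proof tree:
[→I] (p2 ∧ p1) ⊢ (p2 → p2)
  [Wk] p2, (p2 ∧ p1) ⊢ p2
    [Ax] p2 ⊢ p2

Result: YES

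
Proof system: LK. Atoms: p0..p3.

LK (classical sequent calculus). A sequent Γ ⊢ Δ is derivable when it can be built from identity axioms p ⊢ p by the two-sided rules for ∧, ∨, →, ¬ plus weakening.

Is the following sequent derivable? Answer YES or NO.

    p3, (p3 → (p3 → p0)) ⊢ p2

Enumerate valuations to refute Γ ⊢ Δ:
  v=0000: Γ:[p3=F, (p3 → (p3 → p0))=T] Δ:[p2=F] refutes=False
  v=0001: Γ:[p3=T, (p3 → (p3 → p0))=F] Δ:[p2=F] refutes=False
  v=0010: Γ:[p3=F, (p3 → (p3 → p0))=T] Δ:[p2=T] refutes=False
  v=0011: Γ:[p3=T, (p3 → (p3 → p0))=F] Δ:[p2=T] refutes=False
  v=0100: Γ:[p3=F, (p3 → (p3 → p0))=T] Δ:[p2=F] refutes=False
  v=0101: Γ:[p3=T, (p3 → (p3 → p0))=F] Δ:[p2=F] refutes=False
  v=0110: Γ:[p3=F, (p3 → (p3 → p0))=T] Δ:[p2=T] refutes=False
  v=0111: Γ:[p3=T, (p3 → (p3 → p0))=F] Δ:[p2=T] refutes=False
  v=1000: Γ:[p3=F, (p3 → (p3 → p0))=T] Δ:[p2=F] refutes=False
  v=1001: Γ:[p3=T, (p3 → (p3 → p0))=T] Δ:[p2=F] refutes=True  ← countermodel

Result: NO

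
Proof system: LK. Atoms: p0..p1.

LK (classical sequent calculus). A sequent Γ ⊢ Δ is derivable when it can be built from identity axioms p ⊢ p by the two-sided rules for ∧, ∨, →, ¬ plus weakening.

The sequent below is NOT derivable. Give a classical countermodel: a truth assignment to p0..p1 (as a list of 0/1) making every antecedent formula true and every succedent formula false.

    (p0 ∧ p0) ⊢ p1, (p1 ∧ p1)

Truth-table refutation:
  v=00: Γ:[(p0 ∧ p0)=F] Δ:[p1=F, (p1 ∧ p1)=F] refutes=False
  v=01: Γ:[(p0 ∧ p0)=F] Δ:[p1=T, (p1 ∧ p1)=T] refutes=False
  v=10: Γ:[(p0 ∧ p0)=T] Δ:[p1=F, (p1 ∧ p1)=F] refutes=True  ← countermodel

Result: [1, 0]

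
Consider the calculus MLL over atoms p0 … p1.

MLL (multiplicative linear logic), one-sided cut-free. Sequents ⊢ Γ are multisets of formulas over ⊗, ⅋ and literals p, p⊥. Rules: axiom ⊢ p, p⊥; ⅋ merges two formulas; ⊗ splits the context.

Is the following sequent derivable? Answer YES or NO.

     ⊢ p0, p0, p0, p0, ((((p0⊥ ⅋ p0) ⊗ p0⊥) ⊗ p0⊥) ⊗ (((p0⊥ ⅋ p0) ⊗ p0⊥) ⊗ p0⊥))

Proof tree:
[⊗]  ⊢ p0, p0, p0, p0, ((((p0⊥ ⅋ p0) ⊗ p0⊥) ⊗ p0⊥) ⊗ (((p0⊥ ⅋ p0) ⊗ p0⊥) ⊗ p0⊥))
  [⊗]  ⊢ p0, p0, (((p0⊥ ⅋ p0) ⊗ p0⊥) ⊗ p0⊥)
    [⊗]  ⊢ p0, ((p0⊥ ⅋ p0) ⊗ p0⊥)
      [⅋]  ⊢ (p0⊥ ⅋ p0)
        [Ax]  ⊢ p0, p0⊥
      [Ax]  ⊢ p0, p0⊥
    [Ax]  ⊢ p0, p0⊥
  [⊗]  ⊢ p0, p0, (((p0⊥ ⅋ p0) ⊗ p0⊥) ⊗ p0⊥)
    [⊗]  ⊢ p0, ((p0⊥ ⅋ p0) ⊗ p0⊥)
      [⅋]  ⊢ (p0⊥ ⅋ p0)
        [Ax]  ⊢ p0, p0⊥
      [Ax]  ⊢ p0, p0⊥
    [Ax]  ⊢ p0, p0⊥

Result: YES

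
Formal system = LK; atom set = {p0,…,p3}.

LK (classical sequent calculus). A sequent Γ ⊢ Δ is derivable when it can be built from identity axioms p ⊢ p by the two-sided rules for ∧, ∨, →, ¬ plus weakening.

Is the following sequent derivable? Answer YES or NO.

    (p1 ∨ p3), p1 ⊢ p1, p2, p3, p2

Derivation (root first):
[WL] (p1 ∨ p3), p1 ⊢ p1, p2, p3, p2
  [WR] (p1 ∨ p3) ⊢ p1, p2, p3, p2
    [∨L] (p1 ∨ p3) ⊢ p1, p2, p3
      [WR] p1 ⊢ p1, p2
        [Ax] p1 ⊢ p1
      [Ax] p3 ⊢ p3

Result: YES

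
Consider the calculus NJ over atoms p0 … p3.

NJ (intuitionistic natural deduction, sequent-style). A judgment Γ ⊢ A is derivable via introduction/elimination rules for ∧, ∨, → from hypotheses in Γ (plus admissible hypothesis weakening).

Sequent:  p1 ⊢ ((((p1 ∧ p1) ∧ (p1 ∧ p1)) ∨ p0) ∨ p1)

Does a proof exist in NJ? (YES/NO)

Proof tree:
[∨I₁] p1 ⊢ ((((p1 ∧ p1) ∧ (p1 ∧ p1)) ∨ p0) ∨ p1)
  [∨I₁] p1 ⊢ (((p1 ∧ p1) ∧ (p1 ∧ p1)) ∨ p0)
    [∧I] p1 ⊢ ((p1 ∧ p1) ∧ (p1 ∧ p1))
      [∧I] p1 ⊢ (p1 ∧ p1)
        [Ax] p1 ⊢ p1
        [Ax] p1 ⊢ p1
      [∧I] p1 ⊢ (p1 ∧ p1)
        [Ax] p1 ⊢ p1
        [Ax] p1 ⊢ p1

Result: YES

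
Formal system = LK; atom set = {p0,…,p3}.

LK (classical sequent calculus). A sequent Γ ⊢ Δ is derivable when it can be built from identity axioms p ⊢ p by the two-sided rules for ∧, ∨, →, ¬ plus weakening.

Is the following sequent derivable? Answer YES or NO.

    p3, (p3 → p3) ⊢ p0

Truth-table refutation:
  v=0000: Γ:[p3=F, (p3 → p3)=T] Δ:[p0=F] refutes=False
  v=0001: Γ:[p3=T, (p3 → p3)=T] Δ:[p0=F] refutes=True  ← countermodel

Result: NO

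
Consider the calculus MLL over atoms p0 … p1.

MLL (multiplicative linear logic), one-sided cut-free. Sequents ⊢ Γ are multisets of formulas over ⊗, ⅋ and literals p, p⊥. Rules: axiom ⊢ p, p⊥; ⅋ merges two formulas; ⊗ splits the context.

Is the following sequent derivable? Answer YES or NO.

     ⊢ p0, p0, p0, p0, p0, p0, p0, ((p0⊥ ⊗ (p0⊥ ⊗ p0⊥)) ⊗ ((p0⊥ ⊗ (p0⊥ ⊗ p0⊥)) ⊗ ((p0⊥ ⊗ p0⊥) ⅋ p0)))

Proof tree:
[⊗]  ⊢ p0, p0, p0, p0, p0, p0, p0, ((p0⊥ ⊗ (p0⊥ ⊗ p0⊥)) ⊗ ((p0⊥ ⊗ (p0⊥ ⊗ p0⊥)) ⊗ ((p0⊥ ⊗ p0⊥) ⅋ p0)))
  [⊗]  ⊢ p0, p0, p0, (p0⊥ ⊗ (p0⊥ ⊗ p0⊥))
    [Ax]  ⊢ p0, p0⊥
    [⊗]  ⊢ p0, p0, (p0⊥ ⊗ p0⊥)
      [Ax]  ⊢ p0, p0⊥
      [Ax]  ⊢ p0, p0⊥
  [⊗]  ⊢ p0, p0, p0, p0, ((p0⊥ ⊗ (p0⊥ ⊗ p0⊥)) ⊗ ((p0⊥ ⊗ p0⊥) ⅋ p0))
    [⊗]  ⊢ p0, p0, p0, (p0⊥ ⊗ (p0⊥ ⊗ p0⊥))
      [Ax]  ⊢ p0, p0⊥
      [⊗]  ⊢ p0, p0, (p0⊥ ⊗ p0⊥)
        [Ax]  ⊢ p0, p0⊥
        [Ax]  ⊢ p0, p0⊥
    [⅋]  ⊢ p0, ((p0⊥ ⊗ p0⊥) ⅋ p0)
      [⊗]  ⊢ p0, p0, (p0⊥ ⊗ p0⊥)
        [Ax]  ⊢ p0, p0⊥
        [Ax]  ⊢ p0, p0⊥

Result: YES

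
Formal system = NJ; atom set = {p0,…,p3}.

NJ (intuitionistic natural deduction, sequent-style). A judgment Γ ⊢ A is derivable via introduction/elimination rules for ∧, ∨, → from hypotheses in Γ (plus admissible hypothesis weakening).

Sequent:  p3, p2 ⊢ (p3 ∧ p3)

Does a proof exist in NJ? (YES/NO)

Derivation trace:
[Wk] p3, p2 ⊢ (p3 ∧ p3)
  [∧I] p3 ⊢ (p3 ∧ p3)
    [Ax] p3 ⊢ p3
    [Ax] p3 ⊢ p3

Result: YES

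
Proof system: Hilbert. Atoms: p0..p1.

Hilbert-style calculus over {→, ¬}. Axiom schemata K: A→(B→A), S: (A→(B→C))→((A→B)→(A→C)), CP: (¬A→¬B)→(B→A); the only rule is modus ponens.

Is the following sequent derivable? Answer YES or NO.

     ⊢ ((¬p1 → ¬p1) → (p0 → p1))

Search for a countermodel by truth-table:
  v=00: Γ:[] Δ:[((¬p1 → ¬p1) → (p0 → p1))=T] refutes=False
  v=01: Γ:[] Δ:[((¬p1 → ¬p1) → (p0 → p1))=T] refutes=False
  v=10: Γ:[] Δ:[((¬p1 → ¬p1) → (p0 → p1))=F] refutes=True  ← countermodel

Result: NO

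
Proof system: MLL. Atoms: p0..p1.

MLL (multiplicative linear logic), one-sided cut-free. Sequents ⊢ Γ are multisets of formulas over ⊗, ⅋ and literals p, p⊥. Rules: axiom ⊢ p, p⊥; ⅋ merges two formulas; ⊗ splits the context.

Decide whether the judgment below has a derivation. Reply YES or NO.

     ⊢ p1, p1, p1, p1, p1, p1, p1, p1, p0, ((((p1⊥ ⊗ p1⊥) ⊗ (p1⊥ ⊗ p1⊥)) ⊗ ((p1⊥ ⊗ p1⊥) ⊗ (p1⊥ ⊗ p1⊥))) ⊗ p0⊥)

Derivation (root first):
[⊗]  ⊢ p1, p1, p1, p1, p1, p1, p1, p1, p0, ((((p1⊥ ⊗ p1⊥) ⊗ (p1⊥ ⊗ p1⊥)) ⊗ ((p1⊥ ⊗ p1⊥) ⊗ (p1⊥ ⊗ p1⊥))) ⊗ p0⊥)
  [⊗]  ⊢ p1, p1, p1, p1, p1, p1, p1, p1, (((p1⊥ ⊗ p1⊥) ⊗ (p1⊥ ⊗ p1⊥)) ⊗ ((p1⊥ ⊗ p1⊥) ⊗ (p1⊥ ⊗ p1⊥)))
    [⊗]  ⊢ p1, p1, p1, p1, ((p1⊥ ⊗ p1⊥) ⊗ (p1⊥ ⊗ p1⊥))
      [⊗]  ⊢ p1, p1, (p1⊥ ⊗ p1⊥)
        [Ax]  ⊢ p1, p1⊥
        [Ax]  ⊢ p1, p1⊥
      [⊗]  ⊢ p1, p1, (p1⊥ ⊗ p1⊥)
        [Ax]  ⊢ p1, p1⊥
        [Ax]  ⊢ p1, p1⊥
    [⊗]  ⊢ p1, p1, p1, p1, ((p1⊥ ⊗ p1⊥) ⊗ (p1⊥ ⊗ p1⊥))
      [⊗]  ⊢ p1, p1, (p1⊥ ⊗ p1⊥)
        [Ax]  ⊢ p1, p1⊥
        [Ax]  ⊢ p1, p1⊥
      [⊗]  ⊢ p1, p1, (p1⊥ ⊗ p1⊥)
        [Ax]  ⊢ p1, p1⊥
        [Ax]  ⊢ p1, p1⊥
  [Ax]  ⊢ p0, p0⊥

Result: YES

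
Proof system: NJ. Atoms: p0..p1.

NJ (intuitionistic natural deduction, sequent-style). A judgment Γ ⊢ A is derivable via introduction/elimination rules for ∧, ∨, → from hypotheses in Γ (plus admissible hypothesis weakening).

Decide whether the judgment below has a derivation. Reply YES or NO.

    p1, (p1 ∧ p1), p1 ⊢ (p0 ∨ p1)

Derivation trace:
[∨I₂] p1, (p1 ∧ p1), p1 ⊢ (p0 ∨ p1)
  [Wk] p1, (p1 ∧ p1), p1 ⊢ p1
    [Wk] p1, (p1 ∧ p1) ⊢ p1
      [Ax] p1 ⊢ p1

Result: YES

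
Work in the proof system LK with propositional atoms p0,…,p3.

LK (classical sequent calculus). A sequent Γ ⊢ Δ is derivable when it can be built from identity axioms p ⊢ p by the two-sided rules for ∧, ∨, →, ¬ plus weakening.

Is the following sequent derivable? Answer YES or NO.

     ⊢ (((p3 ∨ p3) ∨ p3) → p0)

Search for a countermodel by truth-table:
  v=0000: Γ:[] Δ:[(((p3 ∨ p3) ∨ p3) → p0)=T] refutes=False
  v=0001: Γ:[] Δ:[(((p3 ∨ p3) ∨ p3) → p0)=F] refutes=True  ← countermodel

Result: NO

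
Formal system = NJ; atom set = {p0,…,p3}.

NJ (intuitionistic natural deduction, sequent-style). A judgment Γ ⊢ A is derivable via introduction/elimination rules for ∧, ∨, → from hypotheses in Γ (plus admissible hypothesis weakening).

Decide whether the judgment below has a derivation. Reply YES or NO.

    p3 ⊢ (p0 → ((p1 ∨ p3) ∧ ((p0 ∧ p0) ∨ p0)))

Derivation (root first):
[→I] p3 ⊢ (p0 → ((p1 ∨ p3) ∧ ((p0 ∧ p0) ∨ p0)))
  [∧I] p3, p0 ⊢ ((p1 ∨ p3) ∧ ((p0 ∧ p0) ∨ p0))
    [∨I₂] p3 ⊢ (p1 ∨ p3)
      [Ax] p3 ⊢ p3
    [∨I₁] p0 ⊢ ((p0 ∧ p0) ∨ p0)
      [∧I] p0 ⊢ (p0 ∧ p0)
        [Ax] p0 ⊢ p0
        [Ax] p0 ⊢ p0

Result: YES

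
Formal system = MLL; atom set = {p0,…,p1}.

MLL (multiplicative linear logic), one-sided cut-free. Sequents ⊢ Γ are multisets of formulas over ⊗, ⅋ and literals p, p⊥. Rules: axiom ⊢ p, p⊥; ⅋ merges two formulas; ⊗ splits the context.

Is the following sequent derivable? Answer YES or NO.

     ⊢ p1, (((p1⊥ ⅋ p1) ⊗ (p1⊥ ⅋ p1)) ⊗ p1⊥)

Proof tree:
[⊗]  ⊢ p1, (((p1⊥ ⅋ p1) ⊗ (p1⊥ ⅋ p1)) ⊗ p1⊥)
  [⊗]  ⊢ ((p1⊥ ⅋ p1) ⊗ (p1⊥ ⅋ p1))
    [⅋]  ⊢ (p1⊥ ⅋ p1)
      [Ax]  ⊢ p1, p1⊥
    [⅋]  ⊢ (p1⊥ ⅋ p1)
      [Ax]  ⊢ p1, p1⊥
  [Ax]  ⊢ p1, p1⊥

Result: YES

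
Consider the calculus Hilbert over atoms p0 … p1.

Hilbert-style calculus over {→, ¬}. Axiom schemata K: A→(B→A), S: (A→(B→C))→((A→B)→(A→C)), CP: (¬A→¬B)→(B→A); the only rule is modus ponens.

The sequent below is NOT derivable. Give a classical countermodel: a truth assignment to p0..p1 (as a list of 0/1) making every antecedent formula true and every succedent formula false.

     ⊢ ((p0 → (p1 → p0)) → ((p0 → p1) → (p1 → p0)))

Truth-table refutation:
  v=00: Γ:[] Δ:[((p0 → (p1 → p0)) → ((p0 → p1) → (p1 → p0)))=T] refutes=False
  v=01: Γ:[] Δ:[((p0 → (p1 → p0)) → ((p0 → p1) → (p1 → p0)))=F] refutes=True  ← countermodel

Result: [0, 1]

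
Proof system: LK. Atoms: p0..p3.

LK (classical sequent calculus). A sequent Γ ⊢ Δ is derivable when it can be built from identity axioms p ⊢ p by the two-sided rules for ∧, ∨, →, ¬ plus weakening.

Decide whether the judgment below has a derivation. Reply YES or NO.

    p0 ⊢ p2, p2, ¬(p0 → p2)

Derivation (root first):
[¬R] p0 ⊢ p2, p2, ¬(p0 → p2)
  [WR] p0, (p0 → p2) ⊢ p2, p2
    [→L] p0, (p0 → p2) ⊢ p2
      [Ax] p0 ⊢ p0
      [Ax] p2 ⊢ p2

Result: YES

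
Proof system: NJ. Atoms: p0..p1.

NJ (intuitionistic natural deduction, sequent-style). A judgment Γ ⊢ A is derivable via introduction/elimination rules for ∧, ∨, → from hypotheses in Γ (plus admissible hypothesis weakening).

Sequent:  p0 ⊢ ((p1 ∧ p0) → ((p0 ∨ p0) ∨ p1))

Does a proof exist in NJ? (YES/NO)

Proof tree:
[→I] p0 ⊢ ((p1 ∧ p0) → ((p0 ∨ p0) ∨ p1))
  [Wk] p0, (p1 ∧ p0) ⊢ ((p0 ∨ p0) ∨ p1)
    [∨I₁] p0 ⊢ ((p0 ∨ p0) ∨ p1)
      [∨I₁] p0 ⊢ (p0 ∨ p0)
        [Ax] p0 ⊢ p0

Result: YES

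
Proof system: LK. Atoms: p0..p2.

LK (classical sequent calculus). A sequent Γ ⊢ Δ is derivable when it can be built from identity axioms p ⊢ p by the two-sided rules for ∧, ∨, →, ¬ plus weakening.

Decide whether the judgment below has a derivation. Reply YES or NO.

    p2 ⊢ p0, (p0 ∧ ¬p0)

Enumerate valuations to refute Γ ⊢ Δ:
  v=000: Γ:[p2=F] Δ:[p0=F, (p0 ∧ ¬p0)=F] refutes=False
  v=001: Γ:[p2=T] Δ:[p0=F, (p0 ∧ ¬p0)=F] refutes=True  ← countermodel

Result: NO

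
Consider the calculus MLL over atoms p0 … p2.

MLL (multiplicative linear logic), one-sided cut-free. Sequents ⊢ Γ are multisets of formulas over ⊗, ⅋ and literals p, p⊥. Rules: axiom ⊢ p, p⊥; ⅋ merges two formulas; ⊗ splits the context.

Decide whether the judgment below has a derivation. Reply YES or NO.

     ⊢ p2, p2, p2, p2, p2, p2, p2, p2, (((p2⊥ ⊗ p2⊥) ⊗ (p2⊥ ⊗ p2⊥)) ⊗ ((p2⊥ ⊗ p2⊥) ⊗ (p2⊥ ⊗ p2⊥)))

Derivation trace:
[⊗]  ⊢ p2, p2, p2, p2, p2, p2, p2, p2, (((p2⊥ ⊗ p2⊥) ⊗ (p2⊥ ⊗ p2⊥)) ⊗ ((p2⊥ ⊗ p2⊥) ⊗ (p2⊥ ⊗ p2⊥)))
  [⊗]  ⊢ p2, p2, p2, p2, ((p2⊥ ⊗ p2⊥) ⊗ (p2⊥ ⊗ p2⊥))
    [⊗]  ⊢ p2, p2, (p2⊥ ⊗ p2⊥)
      [Ax]  ⊢ p2, p2⊥
      [Ax]  ⊢ p2, p2⊥
    [⊗]  ⊢ p2, p2, (p2⊥ ⊗ p2⊥)
      [Ax]  ⊢ p2, p2⊥
      [Ax]  ⊢ p2, p2⊥
  [⊗]  ⊢ p2, p2, p2, p2, ((p2⊥ ⊗ p2⊥) ⊗ (p2⊥ ⊗ p2⊥))
    [⊗]  ⊢ p2, p2, (p2⊥ ⊗ p2⊥)
      [Ax]  ⊢ p2, p2⊥
      [Ax]  ⊢ p2, p2⊥
    [⊗]  ⊢ p2, p2, (p2⊥ ⊗ p2⊥)
      [Ax]  ⊢ p2, p2⊥
      [Ax]  ⊢ p2, p2⊥

Result: YES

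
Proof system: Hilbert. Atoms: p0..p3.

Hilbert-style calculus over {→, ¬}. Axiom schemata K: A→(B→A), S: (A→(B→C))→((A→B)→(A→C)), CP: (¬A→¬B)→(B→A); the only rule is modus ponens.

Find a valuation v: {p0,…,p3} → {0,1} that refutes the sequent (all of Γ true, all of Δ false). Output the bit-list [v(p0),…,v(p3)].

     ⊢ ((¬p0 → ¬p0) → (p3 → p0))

Search for a countermodel by truth-table:
  v=0000: Γ:[] Δ:[((¬p0 → ¬p0) → (p3 → p0))=T] refutes=False
  v=0001: Γ:[] Δ:[((¬p0 → ¬p0) → (p3 → p0))=F] refutes=True  ← countermodel

Result: [0, 0, 0, 1]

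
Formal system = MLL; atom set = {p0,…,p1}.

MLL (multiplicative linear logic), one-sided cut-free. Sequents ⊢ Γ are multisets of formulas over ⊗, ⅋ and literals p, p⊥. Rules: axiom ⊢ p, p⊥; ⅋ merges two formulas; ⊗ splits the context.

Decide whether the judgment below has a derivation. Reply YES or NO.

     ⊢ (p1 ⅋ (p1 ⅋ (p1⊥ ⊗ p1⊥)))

Derivation trace:
[⅋]  ⊢ (p1 ⅋ (p1 ⅋ (p1⊥ ⊗ p1⊥)))
  [⅋]  ⊢ p1, (p1 ⅋ (p1⊥ ⊗ p1⊥))
    [⊗]  ⊢ p1, p1, (p1⊥ ⊗ p1⊥)
      [Ax]  ⊢ p1, p1⊥
      [Ax]  ⊢ p1, p1⊥

Result: YES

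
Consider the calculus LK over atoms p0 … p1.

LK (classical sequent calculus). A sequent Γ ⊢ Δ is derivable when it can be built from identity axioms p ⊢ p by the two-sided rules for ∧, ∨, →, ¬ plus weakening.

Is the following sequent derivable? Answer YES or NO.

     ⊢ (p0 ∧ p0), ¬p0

Proof tree:
[¬R]  ⊢ (p0 ∧ p0), ¬p0
  [∧R] p0 ⊢ (p0 ∧ p0)
    [Ax] p0 ⊢ p0
    [Ax] p0 ⊢ p0

Result: YES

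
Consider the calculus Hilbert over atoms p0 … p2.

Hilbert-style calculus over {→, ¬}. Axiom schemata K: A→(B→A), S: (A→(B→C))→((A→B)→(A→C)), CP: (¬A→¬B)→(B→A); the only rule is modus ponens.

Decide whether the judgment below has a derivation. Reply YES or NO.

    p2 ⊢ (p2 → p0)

Search for a countermodel by truth-table:
  v=000: Γ:[p2=F] Δ:[(p2 → p0)=T] refutes=False
  v=001: Γ:[p2=T] Δ:[(p2 → p0)=F] refutes=True  ← countermodel

Result: NO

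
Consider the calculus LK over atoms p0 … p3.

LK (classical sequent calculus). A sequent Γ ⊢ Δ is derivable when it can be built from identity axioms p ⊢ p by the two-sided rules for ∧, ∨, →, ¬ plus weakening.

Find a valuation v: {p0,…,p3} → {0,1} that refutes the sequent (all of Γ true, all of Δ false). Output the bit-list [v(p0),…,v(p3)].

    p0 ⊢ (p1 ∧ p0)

Truth-table refutation:
  v=0000: Γ:[p0=F] Δ:[(p1 ∧ p0)=F] refutes=False
  v=0001: Γ:[p0=F] Δ:[(p1 ∧ p0)=F] refutes=False
  v=0010: Γ:[p0=F] Δ:[(p1 ∧ p0)=F] refutes=False
  v=0011: Γ:[p0=F] Δ:[(p1 ∧ p0)=F] refutes=False
  v=0100: Γ:[p0=F] Δ:[(p1 ∧ p0)=F] refutes=False
  v=0101: Γ:[p0=F] Δ:[(p1 ∧ p0)=F] refutes=False
  v=0110: Γ:[p0=F] Δ:[(p1 ∧ p0)=F] refutes=False
  v=0111: Γ:[p0=F] Δ:[(p1 ∧ p0)=F] refutes=False
  v=1000: Γ:[p0=T] Δ:[(p1 ∧ p0)=F] refutes=True  ← countermodel

Result: [1, 0, 0, 0]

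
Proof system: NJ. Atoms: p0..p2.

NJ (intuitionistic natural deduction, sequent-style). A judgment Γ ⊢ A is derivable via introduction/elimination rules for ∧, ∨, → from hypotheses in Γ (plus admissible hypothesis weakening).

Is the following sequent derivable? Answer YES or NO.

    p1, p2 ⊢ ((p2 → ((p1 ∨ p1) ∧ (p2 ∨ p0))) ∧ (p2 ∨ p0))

Proof tree:
[∧I] p1, p2 ⊢ ((p2 → ((p1 ∨ p1) ∧ (p2 ∨ p0))) ∧ (p2 ∨ p0))
  [→I] p1 ⊢ (p2 → ((p1 ∨ p1) ∧ (p2 ∨ p0)))
    [∧I] p1, p2 ⊢ ((p1 ∨ p1) ∧ (p2 ∨ p0))
      [∨I₂] p1 ⊢ (p1 ∨ p1)
        [Ax] p1 ⊢ p1
      [∨I₁] p2 ⊢ (p2 ∨ p0)
        [Ax] p2 ⊢ p2
  [∨I₁] p2 ⊢ (p2 ∨ p0)
    [Ax] p2 ⊢ p2

Result: YES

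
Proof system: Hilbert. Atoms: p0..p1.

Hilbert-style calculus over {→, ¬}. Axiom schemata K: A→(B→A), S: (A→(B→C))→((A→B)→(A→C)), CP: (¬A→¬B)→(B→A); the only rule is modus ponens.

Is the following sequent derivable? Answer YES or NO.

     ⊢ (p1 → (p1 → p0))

Truth-table refutation:
  v=00: Γ:[] Δ:[(p1 → (p1 → p0))=T] refutes=False
  v=01: Γ:[] Δ:[(p1 → (p1 → p0))=F] refutes=True  ← countermodel

Result: NO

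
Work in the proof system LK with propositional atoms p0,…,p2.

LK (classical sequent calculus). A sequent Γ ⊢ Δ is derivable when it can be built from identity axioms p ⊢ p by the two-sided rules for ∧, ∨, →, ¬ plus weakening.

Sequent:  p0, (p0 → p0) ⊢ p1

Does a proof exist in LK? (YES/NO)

Truth-table refutation:
  v=000: Γ:[p0=F, (p0 → p0)=T] Δ:[p1=F] refutes=False
  v=001: Γ:[p0=F, (p0 → p0)=T] Δ:[p1=F] refutes=False
  v=010: Γ:[p0=F, (p0 → p0)=T] Δ:[p1=T] refutes=False
  v=011: Γ:[p0=F, (p0 → p0)=T] Δ:[p1=T] refutes=False
  v=100: Γ:[p0=T, (p0 → p0)=T] Δ:[p1=F] refutes=True  ← countermodel

Result: NO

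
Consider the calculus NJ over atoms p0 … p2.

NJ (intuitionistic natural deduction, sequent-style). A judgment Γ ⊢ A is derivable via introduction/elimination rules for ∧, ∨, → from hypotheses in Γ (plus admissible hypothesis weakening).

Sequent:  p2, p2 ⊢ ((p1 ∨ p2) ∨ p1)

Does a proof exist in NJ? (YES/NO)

Derivation (root first):
[∨I₁] p2, p2 ⊢ ((p1 ∨ p2) ∨ p1)
  [∨I₂] p2, p2 ⊢ (p1 ∨ p2)
    [Wk] p2, p2 ⊢ p2
      [Ax] p2 ⊢ p2

Result: YES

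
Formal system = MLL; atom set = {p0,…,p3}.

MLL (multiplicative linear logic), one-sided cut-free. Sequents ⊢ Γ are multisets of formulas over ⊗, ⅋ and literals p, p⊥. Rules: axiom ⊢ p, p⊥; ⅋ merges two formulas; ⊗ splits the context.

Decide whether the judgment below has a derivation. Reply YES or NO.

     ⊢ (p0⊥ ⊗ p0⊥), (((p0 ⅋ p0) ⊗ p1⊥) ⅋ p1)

Proof tree:
[⅋]  ⊢ (p0⊥ ⊗ p0⊥), (((p0 ⅋ p0) ⊗ p1⊥) ⅋ p1)
  [⊗]  ⊢ (p0⊥ ⊗ p0⊥), p1, ((p0 ⅋ p0) ⊗ p1⊥)
    [⅋]  ⊢ (p0⊥ ⊗ p0⊥), (p0 ⅋ p0)
      [⊗]  ⊢ p0, p0, (p0⊥ ⊗ p0⊥)
        [Ax]  ⊢ p0, p0⊥
        [Ax]  ⊢ p0, p0⊥
    [Ax]  ⊢ p1, p1⊥

Result: YES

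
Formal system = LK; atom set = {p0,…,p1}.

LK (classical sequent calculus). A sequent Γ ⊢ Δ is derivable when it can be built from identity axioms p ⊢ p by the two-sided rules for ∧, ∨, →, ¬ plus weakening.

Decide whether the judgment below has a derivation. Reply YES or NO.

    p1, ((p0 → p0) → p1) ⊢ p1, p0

Derivation (root first):
[→L] p1, ((p0 → p0) → p1) ⊢ p1, p0
  [→R]  ⊢ p0, (p0 → p0)
    [WR] p0 ⊢ p0, p0
      [Ax] p0 ⊢ p0
  [WL] p1, p1 ⊢ p1
    [Ax] p1 ⊢ p1

Result: YES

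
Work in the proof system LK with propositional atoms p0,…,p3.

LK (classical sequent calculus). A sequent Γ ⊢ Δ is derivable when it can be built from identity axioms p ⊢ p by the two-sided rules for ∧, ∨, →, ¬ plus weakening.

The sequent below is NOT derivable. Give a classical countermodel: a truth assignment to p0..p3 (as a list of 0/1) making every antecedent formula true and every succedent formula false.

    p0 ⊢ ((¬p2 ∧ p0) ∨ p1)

Truth-table refutation:
  v=0000: Γ:[p0=F] Δ:[((¬p2 ∧ p0) ∨ p1)=F] refutes=False
  v=0001: Γ:[p0=F] Δ:[((¬p2 ∧ p0) ∨ p1)=F] refutes=False
  v=0010: Γ:[p0=F] Δ:[((¬p2 ∧ p0) ∨ p1)=F] refutes=False
  v=0011: Γ:[p0=F] Δ:[((¬p2 ∧ p0) ∨ p1)=F] refutes=False
  v=0100: Γ:[p0=F] Δ:[((¬p2 ∧ p0) ∨ p1)=T] refutes=False
  v=0101: Γ:[p0=F] Δ:[((¬p2 ∧ p0) ∨ p1)=T] refutes=False
  v=0110: Γ:[p0=F] Δ:[((¬p2 ∧ p0) ∨ p1)=T] refutes=False
  v=0111: Γ:[p0=F] Δ:[((¬p2 ∧ p0) ∨ p1)=T] refutes=False
  v=1000: Γ:[p0=T] Δ:[((¬p2 ∧ p0) ∨ p1)=T] refutes=False
  v=1001: Γ:[p0=T] Δ:[((¬p2 ∧ p0) ∨ p1)=T] refutes=False
  v=1010: Γ:[p0=T] Δ:[((¬p2 ∧ p0) ∨ p1)=F] refutes=True  ← countermodel

Result: [1, 0, 1, 0]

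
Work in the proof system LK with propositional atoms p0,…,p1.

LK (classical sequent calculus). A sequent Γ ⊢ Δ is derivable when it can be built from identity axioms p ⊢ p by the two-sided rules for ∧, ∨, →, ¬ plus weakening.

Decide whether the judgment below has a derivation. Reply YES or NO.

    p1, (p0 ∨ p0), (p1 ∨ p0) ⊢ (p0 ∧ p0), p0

Derivation trace:
[∨L] p1, (p0 ∨ p0), (p1 ∨ p0) ⊢ (p0 ∧ p0), p0
  [WR] (p0 ∨ p0), p1 ⊢ p0, p0
    [WL] (p0 ∨ p0), p1 ⊢ p0
      [∨L] (p0 ∨ p0) ⊢ p0
        [Ax] p0 ⊢ p0
        [Ax] p0 ⊢ p0
  [∧R] p1, (p0 ∨ p0), p0 ⊢ (p0 ∧ p0)
    [WL] (p0 ∨ p0), p1 ⊢ p0
      [∨L] (p0 ∨ p0) ⊢ p0
        [Ax] p0 ⊢ p0
        [Ax] p0 ⊢ p0
    [Ax] p0 ⊢ p0

Result: YES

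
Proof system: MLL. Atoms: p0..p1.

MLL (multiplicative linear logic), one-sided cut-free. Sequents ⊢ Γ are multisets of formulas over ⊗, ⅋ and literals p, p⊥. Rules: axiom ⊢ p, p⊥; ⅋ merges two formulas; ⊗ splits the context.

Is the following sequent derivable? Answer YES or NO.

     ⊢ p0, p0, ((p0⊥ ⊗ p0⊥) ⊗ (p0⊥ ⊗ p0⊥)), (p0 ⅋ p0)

Proof tree:
[⅋]  ⊢ p0, p0, ((p0⊥ ⊗ p0⊥) ⊗ (p0⊥ ⊗ p0⊥)), (p0 ⅋ p0)
  [⊗]  ⊢ p0, p0, p0, p0, ((p0⊥ ⊗ p0⊥) ⊗ (p0⊥ ⊗ p0⊥))
    [⊗]  ⊢ p0, p0, (p0⊥ ⊗ p0⊥)
      [Ax]  ⊢ p0, p0⊥
      [Ax]  ⊢ p0, p0⊥
    [⊗]  ⊢ p0, p0, (p0⊥ ⊗ p0⊥)
      [Ax]  ⊢ p0, p0⊥
      [Ax]  ⊢ p0, p0⊥

Result: YES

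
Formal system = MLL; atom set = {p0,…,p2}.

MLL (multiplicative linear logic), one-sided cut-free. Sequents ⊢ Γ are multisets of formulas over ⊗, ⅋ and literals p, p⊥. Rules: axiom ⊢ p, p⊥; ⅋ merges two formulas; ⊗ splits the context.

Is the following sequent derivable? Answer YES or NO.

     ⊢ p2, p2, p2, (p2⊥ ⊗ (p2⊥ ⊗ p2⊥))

Derivation (root first):
[⊗]  ⊢ p2, p2, p2, (p2⊥ ⊗ (p2⊥ ⊗ p2⊥))
  [Ax]  ⊢ p2, p2⊥
  [⊗]  ⊢ p2, p2, (p2⊥ ⊗ p2⊥)
    [Ax]  ⊢ p2, p2⊥
    [Ax]  ⊢ p2, p2⊥

Result: YES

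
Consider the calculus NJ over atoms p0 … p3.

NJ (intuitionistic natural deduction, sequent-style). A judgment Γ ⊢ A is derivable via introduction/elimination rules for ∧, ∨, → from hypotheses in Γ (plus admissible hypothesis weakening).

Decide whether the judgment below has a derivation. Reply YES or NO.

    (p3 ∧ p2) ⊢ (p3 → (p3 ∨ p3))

Derivation (root first):
[Wk] (p3 ∧ p2) ⊢ (p3 → (p3 ∨ p3))
  [→I]  ⊢ (p3 → (p3 ∨ p3))
    [∨I₁] p3 ⊢ (p3 ∨ p3)
      [Ax] p3 ⊢ p3

Result: YES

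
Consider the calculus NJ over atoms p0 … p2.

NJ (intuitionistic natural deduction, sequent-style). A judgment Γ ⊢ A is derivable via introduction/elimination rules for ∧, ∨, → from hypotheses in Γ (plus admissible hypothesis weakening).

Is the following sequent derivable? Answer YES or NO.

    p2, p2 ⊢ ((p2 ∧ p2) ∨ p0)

Derivation trace:
[∨I₁] p2, p2 ⊢ ((p2 ∧ p2) ∨ p0)
  [Wk] p2, p2 ⊢ (p2 ∧ p2)
    [∧I] p2 ⊢ (p2 ∧ p2)
      [Ax] p2 ⊢ p2
      [Ax] p2 ⊢ p2

Result: YES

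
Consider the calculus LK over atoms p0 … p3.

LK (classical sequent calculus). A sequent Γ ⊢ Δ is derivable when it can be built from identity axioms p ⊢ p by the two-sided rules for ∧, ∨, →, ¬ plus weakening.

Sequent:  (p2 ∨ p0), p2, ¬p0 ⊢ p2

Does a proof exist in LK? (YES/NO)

Derivation trace:
[¬L] (p2 ∨ p0), p2, ¬p0 ⊢ p2
  [WL] (p2 ∨ p0), p2 ⊢ p2, p0
    [∨L] (p2 ∨ p0) ⊢ p2, p0
      [Ax] p2 ⊢ p2
      [Ax] p0 ⊢ p0

Result: YES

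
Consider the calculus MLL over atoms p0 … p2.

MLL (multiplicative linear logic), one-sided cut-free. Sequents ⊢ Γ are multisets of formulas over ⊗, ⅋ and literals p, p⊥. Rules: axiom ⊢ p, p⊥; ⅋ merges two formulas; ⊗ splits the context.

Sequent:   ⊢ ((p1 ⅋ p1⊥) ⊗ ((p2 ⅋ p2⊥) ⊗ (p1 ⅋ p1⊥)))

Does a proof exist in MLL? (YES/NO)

Derivation (root first):
[⊗]  ⊢ ((p1 ⅋ p1⊥) ⊗ ((p2 ⅋ p2⊥) ⊗ (p1 ⅋ p1⊥)))
  [⅋]  ⊢ (p1 ⅋ p1⊥)
    [Ax]  ⊢ p1, p1⊥
  [⊗]  ⊢ ((p2 ⅋ p2⊥) ⊗ (p1 ⅋ p1⊥))
    [⅋]  ⊢ (p2 ⅋ p2⊥)
      [Ax]  ⊢ p2, p2⊥
    [⅋]  ⊢ (p1 ⅋ p1⊥)
      [Ax]  ⊢ p1, p1⊥

Result: YES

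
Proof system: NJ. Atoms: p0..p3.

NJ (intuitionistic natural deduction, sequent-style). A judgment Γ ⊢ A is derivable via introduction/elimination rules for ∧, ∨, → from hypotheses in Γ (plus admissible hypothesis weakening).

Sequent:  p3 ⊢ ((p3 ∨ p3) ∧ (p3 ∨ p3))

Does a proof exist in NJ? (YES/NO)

Derivation (root first):
[∧I] p3 ⊢ ((p3 ∨ p3) ∧ (p3 ∨ p3))
  [∨I₂] p3 ⊢ (p3 ∨ p3)
    [Ax] p3 ⊢ p3
  [∨I₂] p3 ⊢ (p3 ∨ p3)
    [Ax] p3 ⊢ p3

Result: YES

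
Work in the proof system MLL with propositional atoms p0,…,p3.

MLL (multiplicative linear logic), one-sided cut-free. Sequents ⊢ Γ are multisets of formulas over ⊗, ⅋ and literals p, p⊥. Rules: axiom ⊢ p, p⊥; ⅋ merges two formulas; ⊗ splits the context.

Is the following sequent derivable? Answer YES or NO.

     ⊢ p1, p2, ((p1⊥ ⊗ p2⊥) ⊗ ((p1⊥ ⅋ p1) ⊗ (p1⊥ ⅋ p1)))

Derivation (root first):
[⊗]  ⊢ p1, p2, ((p1⊥ ⊗ p2⊥) ⊗ ((p1⊥ ⅋ p1) ⊗ (p1⊥ ⅋ p1)))
  [⊗]  ⊢ p1, p2, (p1⊥ ⊗ p2⊥)
    [Ax]  ⊢ p1, p1⊥
    [Ax]  ⊢ p2, p2⊥
  [⊗]  ⊢ ((p1⊥ ⅋ p1) ⊗ (p1⊥ ⅋ p1))
    [⅋]  ⊢ (p1⊥ ⅋ p1)
      [Ax]  ⊢ p1, p1⊥
    [⅋]  ⊢ (p1⊥ ⅋ p1)
      [Ax]  ⊢ p1, p1⊥

Result: YES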